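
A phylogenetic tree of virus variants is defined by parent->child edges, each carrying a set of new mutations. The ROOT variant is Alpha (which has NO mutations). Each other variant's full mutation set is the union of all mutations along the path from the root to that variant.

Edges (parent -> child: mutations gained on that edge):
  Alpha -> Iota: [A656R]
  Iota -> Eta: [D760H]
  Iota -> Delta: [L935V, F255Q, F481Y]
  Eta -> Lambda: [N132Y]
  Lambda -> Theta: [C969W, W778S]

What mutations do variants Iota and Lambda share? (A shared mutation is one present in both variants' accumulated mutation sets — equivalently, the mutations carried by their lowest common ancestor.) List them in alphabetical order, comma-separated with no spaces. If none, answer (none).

Accumulating mutations along path to Iota:
  At Alpha: gained [] -> total []
  At Iota: gained ['A656R'] -> total ['A656R']
Mutations(Iota) = ['A656R']
Accumulating mutations along path to Lambda:
  At Alpha: gained [] -> total []
  At Iota: gained ['A656R'] -> total ['A656R']
  At Eta: gained ['D760H'] -> total ['A656R', 'D760H']
  At Lambda: gained ['N132Y'] -> total ['A656R', 'D760H', 'N132Y']
Mutations(Lambda) = ['A656R', 'D760H', 'N132Y']
Intersection: ['A656R'] ∩ ['A656R', 'D760H', 'N132Y'] = ['A656R']

Answer: A656R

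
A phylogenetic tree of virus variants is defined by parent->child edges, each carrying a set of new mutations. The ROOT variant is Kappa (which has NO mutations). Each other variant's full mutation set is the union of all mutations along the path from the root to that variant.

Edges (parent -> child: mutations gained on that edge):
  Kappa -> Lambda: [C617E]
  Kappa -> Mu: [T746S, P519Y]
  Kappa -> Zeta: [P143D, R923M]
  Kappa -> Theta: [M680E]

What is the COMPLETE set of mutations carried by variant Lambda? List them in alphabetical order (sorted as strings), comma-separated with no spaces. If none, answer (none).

Answer: C617E

Derivation:
At Kappa: gained [] -> total []
At Lambda: gained ['C617E'] -> total ['C617E']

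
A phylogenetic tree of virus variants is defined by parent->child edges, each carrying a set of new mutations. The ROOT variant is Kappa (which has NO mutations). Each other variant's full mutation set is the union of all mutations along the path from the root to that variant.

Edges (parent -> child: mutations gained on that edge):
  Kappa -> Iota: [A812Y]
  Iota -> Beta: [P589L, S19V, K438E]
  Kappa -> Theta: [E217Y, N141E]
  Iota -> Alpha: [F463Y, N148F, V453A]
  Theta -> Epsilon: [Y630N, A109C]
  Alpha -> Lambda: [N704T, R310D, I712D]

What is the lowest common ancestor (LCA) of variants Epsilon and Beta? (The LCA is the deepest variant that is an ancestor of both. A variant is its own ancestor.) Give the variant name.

Path from root to Epsilon: Kappa -> Theta -> Epsilon
  ancestors of Epsilon: {Kappa, Theta, Epsilon}
Path from root to Beta: Kappa -> Iota -> Beta
  ancestors of Beta: {Kappa, Iota, Beta}
Common ancestors: {Kappa}
Walk up from Beta: Beta (not in ancestors of Epsilon), Iota (not in ancestors of Epsilon), Kappa (in ancestors of Epsilon)
Deepest common ancestor (LCA) = Kappa

Answer: Kappa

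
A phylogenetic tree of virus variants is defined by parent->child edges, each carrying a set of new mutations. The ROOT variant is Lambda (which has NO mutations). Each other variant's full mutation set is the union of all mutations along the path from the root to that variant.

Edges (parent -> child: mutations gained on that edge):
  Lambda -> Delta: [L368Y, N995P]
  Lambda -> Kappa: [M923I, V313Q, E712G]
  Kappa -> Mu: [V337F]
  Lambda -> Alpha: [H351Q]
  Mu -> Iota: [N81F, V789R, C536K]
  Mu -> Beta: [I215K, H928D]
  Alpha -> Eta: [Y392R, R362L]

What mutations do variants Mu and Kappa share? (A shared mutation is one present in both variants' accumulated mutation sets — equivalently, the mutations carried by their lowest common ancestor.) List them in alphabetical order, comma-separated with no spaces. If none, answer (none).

Answer: E712G,M923I,V313Q

Derivation:
Accumulating mutations along path to Mu:
  At Lambda: gained [] -> total []
  At Kappa: gained ['M923I', 'V313Q', 'E712G'] -> total ['E712G', 'M923I', 'V313Q']
  At Mu: gained ['V337F'] -> total ['E712G', 'M923I', 'V313Q', 'V337F']
Mutations(Mu) = ['E712G', 'M923I', 'V313Q', 'V337F']
Accumulating mutations along path to Kappa:
  At Lambda: gained [] -> total []
  At Kappa: gained ['M923I', 'V313Q', 'E712G'] -> total ['E712G', 'M923I', 'V313Q']
Mutations(Kappa) = ['E712G', 'M923I', 'V313Q']
Intersection: ['E712G', 'M923I', 'V313Q', 'V337F'] ∩ ['E712G', 'M923I', 'V313Q'] = ['E712G', 'M923I', 'V313Q']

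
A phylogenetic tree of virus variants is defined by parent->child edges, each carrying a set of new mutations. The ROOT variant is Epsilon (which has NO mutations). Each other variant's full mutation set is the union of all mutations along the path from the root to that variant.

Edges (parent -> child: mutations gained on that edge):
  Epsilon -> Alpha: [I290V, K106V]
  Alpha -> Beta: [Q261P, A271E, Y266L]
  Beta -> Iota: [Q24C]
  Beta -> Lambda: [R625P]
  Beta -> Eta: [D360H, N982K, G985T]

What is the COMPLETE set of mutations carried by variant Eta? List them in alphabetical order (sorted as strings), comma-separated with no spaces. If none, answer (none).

Answer: A271E,D360H,G985T,I290V,K106V,N982K,Q261P,Y266L

Derivation:
At Epsilon: gained [] -> total []
At Alpha: gained ['I290V', 'K106V'] -> total ['I290V', 'K106V']
At Beta: gained ['Q261P', 'A271E', 'Y266L'] -> total ['A271E', 'I290V', 'K106V', 'Q261P', 'Y266L']
At Eta: gained ['D360H', 'N982K', 'G985T'] -> total ['A271E', 'D360H', 'G985T', 'I290V', 'K106V', 'N982K', 'Q261P', 'Y266L']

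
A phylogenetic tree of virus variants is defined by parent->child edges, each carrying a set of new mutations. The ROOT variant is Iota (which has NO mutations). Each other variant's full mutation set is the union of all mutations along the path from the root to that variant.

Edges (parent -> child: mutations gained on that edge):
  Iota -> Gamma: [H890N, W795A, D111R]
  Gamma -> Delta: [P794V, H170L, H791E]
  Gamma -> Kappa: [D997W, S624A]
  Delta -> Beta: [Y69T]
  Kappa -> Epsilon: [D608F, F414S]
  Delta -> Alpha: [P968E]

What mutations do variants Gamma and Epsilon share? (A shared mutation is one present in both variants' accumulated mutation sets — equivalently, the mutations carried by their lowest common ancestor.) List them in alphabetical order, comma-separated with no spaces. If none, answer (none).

Answer: D111R,H890N,W795A

Derivation:
Accumulating mutations along path to Gamma:
  At Iota: gained [] -> total []
  At Gamma: gained ['H890N', 'W795A', 'D111R'] -> total ['D111R', 'H890N', 'W795A']
Mutations(Gamma) = ['D111R', 'H890N', 'W795A']
Accumulating mutations along path to Epsilon:
  At Iota: gained [] -> total []
  At Gamma: gained ['H890N', 'W795A', 'D111R'] -> total ['D111R', 'H890N', 'W795A']
  At Kappa: gained ['D997W', 'S624A'] -> total ['D111R', 'D997W', 'H890N', 'S624A', 'W795A']
  At Epsilon: gained ['D608F', 'F414S'] -> total ['D111R', 'D608F', 'D997W', 'F414S', 'H890N', 'S624A', 'W795A']
Mutations(Epsilon) = ['D111R', 'D608F', 'D997W', 'F414S', 'H890N', 'S624A', 'W795A']
Intersection: ['D111R', 'H890N', 'W795A'] ∩ ['D111R', 'D608F', 'D997W', 'F414S', 'H890N', 'S624A', 'W795A'] = ['D111R', 'H890N', 'W795A']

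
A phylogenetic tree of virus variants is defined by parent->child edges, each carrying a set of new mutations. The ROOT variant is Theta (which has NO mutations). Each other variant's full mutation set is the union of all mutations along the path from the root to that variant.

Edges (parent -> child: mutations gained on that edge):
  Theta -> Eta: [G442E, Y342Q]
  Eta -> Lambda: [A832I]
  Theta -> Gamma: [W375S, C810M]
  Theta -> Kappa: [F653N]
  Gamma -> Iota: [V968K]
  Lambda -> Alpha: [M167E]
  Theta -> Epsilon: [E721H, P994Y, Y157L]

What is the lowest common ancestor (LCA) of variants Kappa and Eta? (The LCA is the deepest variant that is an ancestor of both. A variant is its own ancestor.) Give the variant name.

Path from root to Kappa: Theta -> Kappa
  ancestors of Kappa: {Theta, Kappa}
Path from root to Eta: Theta -> Eta
  ancestors of Eta: {Theta, Eta}
Common ancestors: {Theta}
Walk up from Eta: Eta (not in ancestors of Kappa), Theta (in ancestors of Kappa)
Deepest common ancestor (LCA) = Theta

Answer: Theta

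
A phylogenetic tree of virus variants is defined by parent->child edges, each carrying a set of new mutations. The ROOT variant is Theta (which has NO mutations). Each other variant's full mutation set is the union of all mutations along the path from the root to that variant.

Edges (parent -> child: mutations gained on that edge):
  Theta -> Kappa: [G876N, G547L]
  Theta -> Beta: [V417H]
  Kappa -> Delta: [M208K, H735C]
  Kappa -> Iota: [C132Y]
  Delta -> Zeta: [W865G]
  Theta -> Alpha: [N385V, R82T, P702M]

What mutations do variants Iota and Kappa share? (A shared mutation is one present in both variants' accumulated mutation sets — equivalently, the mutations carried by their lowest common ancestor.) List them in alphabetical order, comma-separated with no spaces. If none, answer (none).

Answer: G547L,G876N

Derivation:
Accumulating mutations along path to Iota:
  At Theta: gained [] -> total []
  At Kappa: gained ['G876N', 'G547L'] -> total ['G547L', 'G876N']
  At Iota: gained ['C132Y'] -> total ['C132Y', 'G547L', 'G876N']
Mutations(Iota) = ['C132Y', 'G547L', 'G876N']
Accumulating mutations along path to Kappa:
  At Theta: gained [] -> total []
  At Kappa: gained ['G876N', 'G547L'] -> total ['G547L', 'G876N']
Mutations(Kappa) = ['G547L', 'G876N']
Intersection: ['C132Y', 'G547L', 'G876N'] ∩ ['G547L', 'G876N'] = ['G547L', 'G876N']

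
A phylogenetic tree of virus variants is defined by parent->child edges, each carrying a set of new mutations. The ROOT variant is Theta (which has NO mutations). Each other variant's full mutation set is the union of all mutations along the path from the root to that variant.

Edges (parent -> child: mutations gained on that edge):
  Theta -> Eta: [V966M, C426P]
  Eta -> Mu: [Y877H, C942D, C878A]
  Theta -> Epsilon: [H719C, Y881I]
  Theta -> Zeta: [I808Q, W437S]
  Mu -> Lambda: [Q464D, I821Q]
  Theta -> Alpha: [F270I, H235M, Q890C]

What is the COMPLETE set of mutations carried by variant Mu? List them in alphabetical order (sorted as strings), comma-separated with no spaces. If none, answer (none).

At Theta: gained [] -> total []
At Eta: gained ['V966M', 'C426P'] -> total ['C426P', 'V966M']
At Mu: gained ['Y877H', 'C942D', 'C878A'] -> total ['C426P', 'C878A', 'C942D', 'V966M', 'Y877H']

Answer: C426P,C878A,C942D,V966M,Y877H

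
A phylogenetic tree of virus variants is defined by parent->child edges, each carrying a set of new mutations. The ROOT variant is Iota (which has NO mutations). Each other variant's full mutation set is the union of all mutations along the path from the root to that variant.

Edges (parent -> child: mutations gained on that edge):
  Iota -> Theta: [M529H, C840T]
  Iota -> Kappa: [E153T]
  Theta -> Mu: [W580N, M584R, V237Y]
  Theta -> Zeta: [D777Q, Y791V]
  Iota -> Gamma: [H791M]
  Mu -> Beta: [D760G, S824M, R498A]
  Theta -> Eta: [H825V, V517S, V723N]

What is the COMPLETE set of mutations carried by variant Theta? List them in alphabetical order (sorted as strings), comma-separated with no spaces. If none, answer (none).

Answer: C840T,M529H

Derivation:
At Iota: gained [] -> total []
At Theta: gained ['M529H', 'C840T'] -> total ['C840T', 'M529H']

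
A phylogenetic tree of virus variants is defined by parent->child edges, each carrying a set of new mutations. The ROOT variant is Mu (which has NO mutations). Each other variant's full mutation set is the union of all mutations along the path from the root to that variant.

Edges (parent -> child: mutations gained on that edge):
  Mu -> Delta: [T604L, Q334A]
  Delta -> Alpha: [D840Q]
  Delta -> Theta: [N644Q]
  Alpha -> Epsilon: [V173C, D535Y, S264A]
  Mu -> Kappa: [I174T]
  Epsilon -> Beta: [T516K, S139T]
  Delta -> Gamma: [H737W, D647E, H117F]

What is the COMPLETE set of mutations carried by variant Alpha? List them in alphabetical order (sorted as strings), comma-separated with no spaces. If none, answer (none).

At Mu: gained [] -> total []
At Delta: gained ['T604L', 'Q334A'] -> total ['Q334A', 'T604L']
At Alpha: gained ['D840Q'] -> total ['D840Q', 'Q334A', 'T604L']

Answer: D840Q,Q334A,T604L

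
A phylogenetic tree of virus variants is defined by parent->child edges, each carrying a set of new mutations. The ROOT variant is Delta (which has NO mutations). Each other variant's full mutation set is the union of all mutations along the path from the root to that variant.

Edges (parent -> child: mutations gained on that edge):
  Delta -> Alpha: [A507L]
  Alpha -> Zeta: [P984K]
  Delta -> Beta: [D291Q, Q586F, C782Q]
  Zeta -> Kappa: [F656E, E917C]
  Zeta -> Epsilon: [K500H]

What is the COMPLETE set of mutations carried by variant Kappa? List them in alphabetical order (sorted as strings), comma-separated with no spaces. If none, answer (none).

At Delta: gained [] -> total []
At Alpha: gained ['A507L'] -> total ['A507L']
At Zeta: gained ['P984K'] -> total ['A507L', 'P984K']
At Kappa: gained ['F656E', 'E917C'] -> total ['A507L', 'E917C', 'F656E', 'P984K']

Answer: A507L,E917C,F656E,P984K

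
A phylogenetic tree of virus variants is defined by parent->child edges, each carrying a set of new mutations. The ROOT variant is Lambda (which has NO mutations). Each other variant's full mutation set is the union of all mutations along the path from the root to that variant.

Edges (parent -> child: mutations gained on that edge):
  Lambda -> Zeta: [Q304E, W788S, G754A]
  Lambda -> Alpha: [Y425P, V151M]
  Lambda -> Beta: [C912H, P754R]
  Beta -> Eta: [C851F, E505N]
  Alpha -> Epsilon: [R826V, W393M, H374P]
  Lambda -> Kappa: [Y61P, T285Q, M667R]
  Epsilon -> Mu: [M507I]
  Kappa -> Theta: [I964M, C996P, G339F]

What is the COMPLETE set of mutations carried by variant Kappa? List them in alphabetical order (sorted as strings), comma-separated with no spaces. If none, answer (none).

At Lambda: gained [] -> total []
At Kappa: gained ['Y61P', 'T285Q', 'M667R'] -> total ['M667R', 'T285Q', 'Y61P']

Answer: M667R,T285Q,Y61P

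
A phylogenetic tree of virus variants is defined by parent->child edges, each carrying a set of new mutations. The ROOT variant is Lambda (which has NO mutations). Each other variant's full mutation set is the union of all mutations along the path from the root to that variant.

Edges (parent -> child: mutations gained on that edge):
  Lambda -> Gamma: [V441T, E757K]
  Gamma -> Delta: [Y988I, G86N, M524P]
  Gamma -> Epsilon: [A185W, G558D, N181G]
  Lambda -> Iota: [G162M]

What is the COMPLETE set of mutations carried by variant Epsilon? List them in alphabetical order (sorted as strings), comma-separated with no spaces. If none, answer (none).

Answer: A185W,E757K,G558D,N181G,V441T

Derivation:
At Lambda: gained [] -> total []
At Gamma: gained ['V441T', 'E757K'] -> total ['E757K', 'V441T']
At Epsilon: gained ['A185W', 'G558D', 'N181G'] -> total ['A185W', 'E757K', 'G558D', 'N181G', 'V441T']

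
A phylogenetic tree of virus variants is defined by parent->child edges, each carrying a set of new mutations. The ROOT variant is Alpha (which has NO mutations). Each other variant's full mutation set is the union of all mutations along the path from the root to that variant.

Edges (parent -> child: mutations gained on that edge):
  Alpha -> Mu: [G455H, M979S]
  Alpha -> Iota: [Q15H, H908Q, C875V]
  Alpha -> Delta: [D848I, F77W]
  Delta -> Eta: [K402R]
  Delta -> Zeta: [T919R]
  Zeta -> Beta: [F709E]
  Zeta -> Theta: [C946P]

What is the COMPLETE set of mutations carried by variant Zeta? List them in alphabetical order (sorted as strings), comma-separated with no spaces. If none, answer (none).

Answer: D848I,F77W,T919R

Derivation:
At Alpha: gained [] -> total []
At Delta: gained ['D848I', 'F77W'] -> total ['D848I', 'F77W']
At Zeta: gained ['T919R'] -> total ['D848I', 'F77W', 'T919R']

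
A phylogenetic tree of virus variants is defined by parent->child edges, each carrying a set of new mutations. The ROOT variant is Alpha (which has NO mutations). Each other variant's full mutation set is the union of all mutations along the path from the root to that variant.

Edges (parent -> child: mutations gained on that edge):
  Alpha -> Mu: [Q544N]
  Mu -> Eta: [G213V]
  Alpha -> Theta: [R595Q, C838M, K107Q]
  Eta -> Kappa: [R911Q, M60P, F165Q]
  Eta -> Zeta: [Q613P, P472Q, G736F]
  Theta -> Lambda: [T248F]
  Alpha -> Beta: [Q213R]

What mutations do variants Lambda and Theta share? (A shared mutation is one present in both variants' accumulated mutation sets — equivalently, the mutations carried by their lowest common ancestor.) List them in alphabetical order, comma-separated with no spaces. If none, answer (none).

Accumulating mutations along path to Lambda:
  At Alpha: gained [] -> total []
  At Theta: gained ['R595Q', 'C838M', 'K107Q'] -> total ['C838M', 'K107Q', 'R595Q']
  At Lambda: gained ['T248F'] -> total ['C838M', 'K107Q', 'R595Q', 'T248F']
Mutations(Lambda) = ['C838M', 'K107Q', 'R595Q', 'T248F']
Accumulating mutations along path to Theta:
  At Alpha: gained [] -> total []
  At Theta: gained ['R595Q', 'C838M', 'K107Q'] -> total ['C838M', 'K107Q', 'R595Q']
Mutations(Theta) = ['C838M', 'K107Q', 'R595Q']
Intersection: ['C838M', 'K107Q', 'R595Q', 'T248F'] ∩ ['C838M', 'K107Q', 'R595Q'] = ['C838M', 'K107Q', 'R595Q']

Answer: C838M,K107Q,R595Q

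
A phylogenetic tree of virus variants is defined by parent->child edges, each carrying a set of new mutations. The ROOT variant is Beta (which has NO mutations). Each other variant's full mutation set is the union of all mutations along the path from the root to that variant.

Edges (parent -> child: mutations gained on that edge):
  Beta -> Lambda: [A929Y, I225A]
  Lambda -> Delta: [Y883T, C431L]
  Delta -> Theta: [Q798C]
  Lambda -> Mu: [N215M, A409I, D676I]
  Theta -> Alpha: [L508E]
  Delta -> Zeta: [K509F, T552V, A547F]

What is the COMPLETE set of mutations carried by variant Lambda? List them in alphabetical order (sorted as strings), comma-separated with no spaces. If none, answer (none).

Answer: A929Y,I225A

Derivation:
At Beta: gained [] -> total []
At Lambda: gained ['A929Y', 'I225A'] -> total ['A929Y', 'I225A']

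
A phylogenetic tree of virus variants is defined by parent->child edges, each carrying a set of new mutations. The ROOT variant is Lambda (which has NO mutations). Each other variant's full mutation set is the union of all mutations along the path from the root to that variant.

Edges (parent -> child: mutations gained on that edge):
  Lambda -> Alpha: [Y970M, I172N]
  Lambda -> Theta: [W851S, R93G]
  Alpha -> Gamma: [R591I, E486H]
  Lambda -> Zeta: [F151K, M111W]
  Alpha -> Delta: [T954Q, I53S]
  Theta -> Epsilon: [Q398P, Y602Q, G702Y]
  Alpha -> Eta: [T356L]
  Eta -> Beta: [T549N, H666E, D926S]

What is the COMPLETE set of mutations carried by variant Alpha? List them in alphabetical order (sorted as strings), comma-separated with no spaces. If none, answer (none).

At Lambda: gained [] -> total []
At Alpha: gained ['Y970M', 'I172N'] -> total ['I172N', 'Y970M']

Answer: I172N,Y970M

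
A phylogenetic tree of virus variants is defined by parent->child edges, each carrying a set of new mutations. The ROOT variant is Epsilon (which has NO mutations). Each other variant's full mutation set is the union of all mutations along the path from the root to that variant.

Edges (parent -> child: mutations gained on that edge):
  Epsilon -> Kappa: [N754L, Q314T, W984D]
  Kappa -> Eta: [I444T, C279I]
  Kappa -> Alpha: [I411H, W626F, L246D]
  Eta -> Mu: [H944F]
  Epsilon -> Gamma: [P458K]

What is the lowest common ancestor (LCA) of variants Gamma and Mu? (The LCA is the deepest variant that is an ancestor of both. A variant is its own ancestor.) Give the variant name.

Answer: Epsilon

Derivation:
Path from root to Gamma: Epsilon -> Gamma
  ancestors of Gamma: {Epsilon, Gamma}
Path from root to Mu: Epsilon -> Kappa -> Eta -> Mu
  ancestors of Mu: {Epsilon, Kappa, Eta, Mu}
Common ancestors: {Epsilon}
Walk up from Mu: Mu (not in ancestors of Gamma), Eta (not in ancestors of Gamma), Kappa (not in ancestors of Gamma), Epsilon (in ancestors of Gamma)
Deepest common ancestor (LCA) = Epsilon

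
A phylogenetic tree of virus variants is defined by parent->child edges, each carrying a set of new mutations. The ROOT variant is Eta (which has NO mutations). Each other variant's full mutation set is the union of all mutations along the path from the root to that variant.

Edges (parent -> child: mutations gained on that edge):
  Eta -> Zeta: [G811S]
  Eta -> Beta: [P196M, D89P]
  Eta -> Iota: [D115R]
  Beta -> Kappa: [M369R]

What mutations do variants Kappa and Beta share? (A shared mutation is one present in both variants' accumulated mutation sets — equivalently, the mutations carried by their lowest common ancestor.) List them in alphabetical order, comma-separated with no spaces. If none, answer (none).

Answer: D89P,P196M

Derivation:
Accumulating mutations along path to Kappa:
  At Eta: gained [] -> total []
  At Beta: gained ['P196M', 'D89P'] -> total ['D89P', 'P196M']
  At Kappa: gained ['M369R'] -> total ['D89P', 'M369R', 'P196M']
Mutations(Kappa) = ['D89P', 'M369R', 'P196M']
Accumulating mutations along path to Beta:
  At Eta: gained [] -> total []
  At Beta: gained ['P196M', 'D89P'] -> total ['D89P', 'P196M']
Mutations(Beta) = ['D89P', 'P196M']
Intersection: ['D89P', 'M369R', 'P196M'] ∩ ['D89P', 'P196M'] = ['D89P', 'P196M']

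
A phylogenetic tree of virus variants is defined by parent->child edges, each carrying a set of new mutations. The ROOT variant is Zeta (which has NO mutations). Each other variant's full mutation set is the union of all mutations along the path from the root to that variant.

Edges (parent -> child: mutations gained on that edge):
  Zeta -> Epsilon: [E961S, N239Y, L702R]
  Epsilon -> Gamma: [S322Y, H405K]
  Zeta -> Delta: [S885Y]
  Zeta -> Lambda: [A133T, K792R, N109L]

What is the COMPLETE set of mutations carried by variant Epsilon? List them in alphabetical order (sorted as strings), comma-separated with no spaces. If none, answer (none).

Answer: E961S,L702R,N239Y

Derivation:
At Zeta: gained [] -> total []
At Epsilon: gained ['E961S', 'N239Y', 'L702R'] -> total ['E961S', 'L702R', 'N239Y']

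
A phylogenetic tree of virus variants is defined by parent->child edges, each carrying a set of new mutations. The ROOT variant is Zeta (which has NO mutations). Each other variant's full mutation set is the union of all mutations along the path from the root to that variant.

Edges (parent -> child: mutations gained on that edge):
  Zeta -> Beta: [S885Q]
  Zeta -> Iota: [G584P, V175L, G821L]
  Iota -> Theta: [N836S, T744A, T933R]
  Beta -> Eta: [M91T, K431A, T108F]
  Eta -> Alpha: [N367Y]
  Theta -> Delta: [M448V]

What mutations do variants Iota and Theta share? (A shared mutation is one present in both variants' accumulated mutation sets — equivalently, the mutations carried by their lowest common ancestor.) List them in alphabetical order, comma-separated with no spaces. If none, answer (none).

Accumulating mutations along path to Iota:
  At Zeta: gained [] -> total []
  At Iota: gained ['G584P', 'V175L', 'G821L'] -> total ['G584P', 'G821L', 'V175L']
Mutations(Iota) = ['G584P', 'G821L', 'V175L']
Accumulating mutations along path to Theta:
  At Zeta: gained [] -> total []
  At Iota: gained ['G584P', 'V175L', 'G821L'] -> total ['G584P', 'G821L', 'V175L']
  At Theta: gained ['N836S', 'T744A', 'T933R'] -> total ['G584P', 'G821L', 'N836S', 'T744A', 'T933R', 'V175L']
Mutations(Theta) = ['G584P', 'G821L', 'N836S', 'T744A', 'T933R', 'V175L']
Intersection: ['G584P', 'G821L', 'V175L'] ∩ ['G584P', 'G821L', 'N836S', 'T744A', 'T933R', 'V175L'] = ['G584P', 'G821L', 'V175L']

Answer: G584P,G821L,V175L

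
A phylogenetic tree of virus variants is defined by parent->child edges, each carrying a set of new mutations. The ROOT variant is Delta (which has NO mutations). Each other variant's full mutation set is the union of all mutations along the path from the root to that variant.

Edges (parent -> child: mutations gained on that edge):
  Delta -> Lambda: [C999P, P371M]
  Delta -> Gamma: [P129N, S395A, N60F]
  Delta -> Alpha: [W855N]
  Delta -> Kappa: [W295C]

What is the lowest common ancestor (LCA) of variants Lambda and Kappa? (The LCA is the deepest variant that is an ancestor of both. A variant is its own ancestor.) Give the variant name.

Path from root to Lambda: Delta -> Lambda
  ancestors of Lambda: {Delta, Lambda}
Path from root to Kappa: Delta -> Kappa
  ancestors of Kappa: {Delta, Kappa}
Common ancestors: {Delta}
Walk up from Kappa: Kappa (not in ancestors of Lambda), Delta (in ancestors of Lambda)
Deepest common ancestor (LCA) = Delta

Answer: Delta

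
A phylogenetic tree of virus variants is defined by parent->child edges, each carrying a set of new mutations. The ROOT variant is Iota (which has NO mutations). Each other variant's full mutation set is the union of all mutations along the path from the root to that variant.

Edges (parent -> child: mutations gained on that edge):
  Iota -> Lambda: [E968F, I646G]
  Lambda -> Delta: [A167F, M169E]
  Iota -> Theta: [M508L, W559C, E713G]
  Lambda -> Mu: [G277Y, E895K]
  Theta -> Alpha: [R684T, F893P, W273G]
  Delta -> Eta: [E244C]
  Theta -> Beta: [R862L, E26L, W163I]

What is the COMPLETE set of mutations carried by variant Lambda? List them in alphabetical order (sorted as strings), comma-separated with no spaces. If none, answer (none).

At Iota: gained [] -> total []
At Lambda: gained ['E968F', 'I646G'] -> total ['E968F', 'I646G']

Answer: E968F,I646G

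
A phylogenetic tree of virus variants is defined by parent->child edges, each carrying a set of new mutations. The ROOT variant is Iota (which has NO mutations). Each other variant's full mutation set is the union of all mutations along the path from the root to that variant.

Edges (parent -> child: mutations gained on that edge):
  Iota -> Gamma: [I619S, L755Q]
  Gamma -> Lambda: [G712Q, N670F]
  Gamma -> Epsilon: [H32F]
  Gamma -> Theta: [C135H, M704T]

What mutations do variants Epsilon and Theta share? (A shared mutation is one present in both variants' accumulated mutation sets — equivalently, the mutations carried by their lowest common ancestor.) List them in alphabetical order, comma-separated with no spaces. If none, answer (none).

Answer: I619S,L755Q

Derivation:
Accumulating mutations along path to Epsilon:
  At Iota: gained [] -> total []
  At Gamma: gained ['I619S', 'L755Q'] -> total ['I619S', 'L755Q']
  At Epsilon: gained ['H32F'] -> total ['H32F', 'I619S', 'L755Q']
Mutations(Epsilon) = ['H32F', 'I619S', 'L755Q']
Accumulating mutations along path to Theta:
  At Iota: gained [] -> total []
  At Gamma: gained ['I619S', 'L755Q'] -> total ['I619S', 'L755Q']
  At Theta: gained ['C135H', 'M704T'] -> total ['C135H', 'I619S', 'L755Q', 'M704T']
Mutations(Theta) = ['C135H', 'I619S', 'L755Q', 'M704T']
Intersection: ['H32F', 'I619S', 'L755Q'] ∩ ['C135H', 'I619S', 'L755Q', 'M704T'] = ['I619S', 'L755Q']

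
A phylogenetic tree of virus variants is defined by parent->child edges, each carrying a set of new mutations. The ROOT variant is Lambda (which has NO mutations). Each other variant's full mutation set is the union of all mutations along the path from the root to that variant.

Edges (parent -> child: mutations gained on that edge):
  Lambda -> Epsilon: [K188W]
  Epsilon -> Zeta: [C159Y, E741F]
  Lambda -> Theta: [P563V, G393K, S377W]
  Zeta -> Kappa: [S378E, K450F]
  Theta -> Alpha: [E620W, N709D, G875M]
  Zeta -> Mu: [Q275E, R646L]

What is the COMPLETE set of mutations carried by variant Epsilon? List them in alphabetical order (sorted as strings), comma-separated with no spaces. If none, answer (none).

At Lambda: gained [] -> total []
At Epsilon: gained ['K188W'] -> total ['K188W']

Answer: K188W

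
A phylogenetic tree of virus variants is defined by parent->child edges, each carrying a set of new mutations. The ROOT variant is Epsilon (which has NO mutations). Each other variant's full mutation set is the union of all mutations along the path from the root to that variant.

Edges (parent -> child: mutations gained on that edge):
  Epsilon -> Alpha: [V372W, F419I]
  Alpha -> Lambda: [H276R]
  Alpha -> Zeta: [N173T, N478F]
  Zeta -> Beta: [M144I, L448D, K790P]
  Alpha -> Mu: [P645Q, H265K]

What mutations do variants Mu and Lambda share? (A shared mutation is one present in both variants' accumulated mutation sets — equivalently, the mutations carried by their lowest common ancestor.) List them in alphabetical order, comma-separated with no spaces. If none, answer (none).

Accumulating mutations along path to Mu:
  At Epsilon: gained [] -> total []
  At Alpha: gained ['V372W', 'F419I'] -> total ['F419I', 'V372W']
  At Mu: gained ['P645Q', 'H265K'] -> total ['F419I', 'H265K', 'P645Q', 'V372W']
Mutations(Mu) = ['F419I', 'H265K', 'P645Q', 'V372W']
Accumulating mutations along path to Lambda:
  At Epsilon: gained [] -> total []
  At Alpha: gained ['V372W', 'F419I'] -> total ['F419I', 'V372W']
  At Lambda: gained ['H276R'] -> total ['F419I', 'H276R', 'V372W']
Mutations(Lambda) = ['F419I', 'H276R', 'V372W']
Intersection: ['F419I', 'H265K', 'P645Q', 'V372W'] ∩ ['F419I', 'H276R', 'V372W'] = ['F419I', 'V372W']

Answer: F419I,V372W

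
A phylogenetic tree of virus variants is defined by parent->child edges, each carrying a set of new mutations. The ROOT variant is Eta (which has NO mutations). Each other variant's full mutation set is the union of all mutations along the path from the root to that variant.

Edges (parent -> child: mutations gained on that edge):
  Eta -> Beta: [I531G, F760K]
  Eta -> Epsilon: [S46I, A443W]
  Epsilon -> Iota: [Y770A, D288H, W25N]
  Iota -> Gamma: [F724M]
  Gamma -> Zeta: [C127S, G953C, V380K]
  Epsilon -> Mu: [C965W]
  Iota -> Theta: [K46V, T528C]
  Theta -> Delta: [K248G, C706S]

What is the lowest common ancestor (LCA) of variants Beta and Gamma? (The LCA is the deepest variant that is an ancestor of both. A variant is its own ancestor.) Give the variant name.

Path from root to Beta: Eta -> Beta
  ancestors of Beta: {Eta, Beta}
Path from root to Gamma: Eta -> Epsilon -> Iota -> Gamma
  ancestors of Gamma: {Eta, Epsilon, Iota, Gamma}
Common ancestors: {Eta}
Walk up from Gamma: Gamma (not in ancestors of Beta), Iota (not in ancestors of Beta), Epsilon (not in ancestors of Beta), Eta (in ancestors of Beta)
Deepest common ancestor (LCA) = Eta

Answer: Eta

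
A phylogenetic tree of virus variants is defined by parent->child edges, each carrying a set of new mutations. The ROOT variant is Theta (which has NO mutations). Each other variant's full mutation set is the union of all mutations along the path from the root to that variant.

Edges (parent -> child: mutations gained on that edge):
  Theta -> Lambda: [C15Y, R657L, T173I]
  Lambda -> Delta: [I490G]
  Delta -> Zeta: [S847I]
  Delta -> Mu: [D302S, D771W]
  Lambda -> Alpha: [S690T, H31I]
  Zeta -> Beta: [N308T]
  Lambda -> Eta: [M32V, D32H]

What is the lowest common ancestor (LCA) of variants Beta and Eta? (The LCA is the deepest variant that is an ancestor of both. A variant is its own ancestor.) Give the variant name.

Path from root to Beta: Theta -> Lambda -> Delta -> Zeta -> Beta
  ancestors of Beta: {Theta, Lambda, Delta, Zeta, Beta}
Path from root to Eta: Theta -> Lambda -> Eta
  ancestors of Eta: {Theta, Lambda, Eta}
Common ancestors: {Theta, Lambda}
Walk up from Eta: Eta (not in ancestors of Beta), Lambda (in ancestors of Beta), Theta (in ancestors of Beta)
Deepest common ancestor (LCA) = Lambda

Answer: Lambda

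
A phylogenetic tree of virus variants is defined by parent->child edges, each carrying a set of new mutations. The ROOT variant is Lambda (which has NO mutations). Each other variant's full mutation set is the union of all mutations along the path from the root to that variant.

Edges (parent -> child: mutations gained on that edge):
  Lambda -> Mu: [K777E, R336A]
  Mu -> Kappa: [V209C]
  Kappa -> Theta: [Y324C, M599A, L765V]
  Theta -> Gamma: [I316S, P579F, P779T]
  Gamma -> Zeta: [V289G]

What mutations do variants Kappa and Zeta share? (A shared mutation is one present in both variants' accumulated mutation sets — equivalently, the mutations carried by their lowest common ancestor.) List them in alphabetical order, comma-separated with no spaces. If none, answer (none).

Answer: K777E,R336A,V209C

Derivation:
Accumulating mutations along path to Kappa:
  At Lambda: gained [] -> total []
  At Mu: gained ['K777E', 'R336A'] -> total ['K777E', 'R336A']
  At Kappa: gained ['V209C'] -> total ['K777E', 'R336A', 'V209C']
Mutations(Kappa) = ['K777E', 'R336A', 'V209C']
Accumulating mutations along path to Zeta:
  At Lambda: gained [] -> total []
  At Mu: gained ['K777E', 'R336A'] -> total ['K777E', 'R336A']
  At Kappa: gained ['V209C'] -> total ['K777E', 'R336A', 'V209C']
  At Theta: gained ['Y324C', 'M599A', 'L765V'] -> total ['K777E', 'L765V', 'M599A', 'R336A', 'V209C', 'Y324C']
  At Gamma: gained ['I316S', 'P579F', 'P779T'] -> total ['I316S', 'K777E', 'L765V', 'M599A', 'P579F', 'P779T', 'R336A', 'V209C', 'Y324C']
  At Zeta: gained ['V289G'] -> total ['I316S', 'K777E', 'L765V', 'M599A', 'P579F', 'P779T', 'R336A', 'V209C', 'V289G', 'Y324C']
Mutations(Zeta) = ['I316S', 'K777E', 'L765V', 'M599A', 'P579F', 'P779T', 'R336A', 'V209C', 'V289G', 'Y324C']
Intersection: ['K777E', 'R336A', 'V209C'] ∩ ['I316S', 'K777E', 'L765V', 'M599A', 'P579F', 'P779T', 'R336A', 'V209C', 'V289G', 'Y324C'] = ['K777E', 'R336A', 'V209C']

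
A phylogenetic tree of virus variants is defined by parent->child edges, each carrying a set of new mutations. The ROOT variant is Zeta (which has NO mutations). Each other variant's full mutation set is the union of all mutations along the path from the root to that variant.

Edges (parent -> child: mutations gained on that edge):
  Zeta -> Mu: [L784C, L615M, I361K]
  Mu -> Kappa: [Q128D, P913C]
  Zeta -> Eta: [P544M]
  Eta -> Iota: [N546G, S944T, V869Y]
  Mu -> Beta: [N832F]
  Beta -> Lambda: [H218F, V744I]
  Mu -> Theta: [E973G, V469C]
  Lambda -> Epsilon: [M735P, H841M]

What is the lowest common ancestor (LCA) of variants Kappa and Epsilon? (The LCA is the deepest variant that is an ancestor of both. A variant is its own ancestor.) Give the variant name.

Path from root to Kappa: Zeta -> Mu -> Kappa
  ancestors of Kappa: {Zeta, Mu, Kappa}
Path from root to Epsilon: Zeta -> Mu -> Beta -> Lambda -> Epsilon
  ancestors of Epsilon: {Zeta, Mu, Beta, Lambda, Epsilon}
Common ancestors: {Zeta, Mu}
Walk up from Epsilon: Epsilon (not in ancestors of Kappa), Lambda (not in ancestors of Kappa), Beta (not in ancestors of Kappa), Mu (in ancestors of Kappa), Zeta (in ancestors of Kappa)
Deepest common ancestor (LCA) = Mu

Answer: Mu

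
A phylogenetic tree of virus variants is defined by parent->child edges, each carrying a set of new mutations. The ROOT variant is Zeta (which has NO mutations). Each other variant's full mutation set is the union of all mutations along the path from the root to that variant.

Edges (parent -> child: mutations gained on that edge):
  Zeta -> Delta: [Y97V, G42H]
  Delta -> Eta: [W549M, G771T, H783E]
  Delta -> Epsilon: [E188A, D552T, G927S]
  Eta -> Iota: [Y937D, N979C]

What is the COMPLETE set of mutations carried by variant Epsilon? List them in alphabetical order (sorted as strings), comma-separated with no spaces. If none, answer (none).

Answer: D552T,E188A,G42H,G927S,Y97V

Derivation:
At Zeta: gained [] -> total []
At Delta: gained ['Y97V', 'G42H'] -> total ['G42H', 'Y97V']
At Epsilon: gained ['E188A', 'D552T', 'G927S'] -> total ['D552T', 'E188A', 'G42H', 'G927S', 'Y97V']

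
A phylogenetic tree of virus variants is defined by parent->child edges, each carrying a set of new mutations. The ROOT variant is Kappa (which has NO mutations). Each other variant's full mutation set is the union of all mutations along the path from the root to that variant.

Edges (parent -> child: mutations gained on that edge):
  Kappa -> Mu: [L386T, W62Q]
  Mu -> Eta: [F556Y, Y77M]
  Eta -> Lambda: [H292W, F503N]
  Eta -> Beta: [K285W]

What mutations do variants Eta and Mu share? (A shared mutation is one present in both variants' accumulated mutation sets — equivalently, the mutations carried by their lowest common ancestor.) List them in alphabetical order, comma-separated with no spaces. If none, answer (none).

Accumulating mutations along path to Eta:
  At Kappa: gained [] -> total []
  At Mu: gained ['L386T', 'W62Q'] -> total ['L386T', 'W62Q']
  At Eta: gained ['F556Y', 'Y77M'] -> total ['F556Y', 'L386T', 'W62Q', 'Y77M']
Mutations(Eta) = ['F556Y', 'L386T', 'W62Q', 'Y77M']
Accumulating mutations along path to Mu:
  At Kappa: gained [] -> total []
  At Mu: gained ['L386T', 'W62Q'] -> total ['L386T', 'W62Q']
Mutations(Mu) = ['L386T', 'W62Q']
Intersection: ['F556Y', 'L386T', 'W62Q', 'Y77M'] ∩ ['L386T', 'W62Q'] = ['L386T', 'W62Q']

Answer: L386T,W62Q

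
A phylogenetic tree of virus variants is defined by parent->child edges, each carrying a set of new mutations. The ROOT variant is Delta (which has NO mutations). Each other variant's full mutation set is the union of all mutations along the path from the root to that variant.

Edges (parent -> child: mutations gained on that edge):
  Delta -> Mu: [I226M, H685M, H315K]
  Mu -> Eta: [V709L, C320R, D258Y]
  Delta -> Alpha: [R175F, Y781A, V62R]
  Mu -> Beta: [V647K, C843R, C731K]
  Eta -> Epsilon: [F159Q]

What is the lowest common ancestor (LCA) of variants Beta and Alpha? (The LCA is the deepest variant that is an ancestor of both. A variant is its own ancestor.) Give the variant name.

Answer: Delta

Derivation:
Path from root to Beta: Delta -> Mu -> Beta
  ancestors of Beta: {Delta, Mu, Beta}
Path from root to Alpha: Delta -> Alpha
  ancestors of Alpha: {Delta, Alpha}
Common ancestors: {Delta}
Walk up from Alpha: Alpha (not in ancestors of Beta), Delta (in ancestors of Beta)
Deepest common ancestor (LCA) = Delta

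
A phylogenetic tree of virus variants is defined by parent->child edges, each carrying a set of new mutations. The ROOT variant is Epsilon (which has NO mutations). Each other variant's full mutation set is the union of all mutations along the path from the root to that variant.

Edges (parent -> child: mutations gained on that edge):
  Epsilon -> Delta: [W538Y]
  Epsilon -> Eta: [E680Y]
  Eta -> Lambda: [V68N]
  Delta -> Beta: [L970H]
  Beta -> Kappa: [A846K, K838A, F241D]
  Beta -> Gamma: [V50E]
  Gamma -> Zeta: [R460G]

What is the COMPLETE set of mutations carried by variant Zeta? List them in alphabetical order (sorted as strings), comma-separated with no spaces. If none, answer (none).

At Epsilon: gained [] -> total []
At Delta: gained ['W538Y'] -> total ['W538Y']
At Beta: gained ['L970H'] -> total ['L970H', 'W538Y']
At Gamma: gained ['V50E'] -> total ['L970H', 'V50E', 'W538Y']
At Zeta: gained ['R460G'] -> total ['L970H', 'R460G', 'V50E', 'W538Y']

Answer: L970H,R460G,V50E,W538Y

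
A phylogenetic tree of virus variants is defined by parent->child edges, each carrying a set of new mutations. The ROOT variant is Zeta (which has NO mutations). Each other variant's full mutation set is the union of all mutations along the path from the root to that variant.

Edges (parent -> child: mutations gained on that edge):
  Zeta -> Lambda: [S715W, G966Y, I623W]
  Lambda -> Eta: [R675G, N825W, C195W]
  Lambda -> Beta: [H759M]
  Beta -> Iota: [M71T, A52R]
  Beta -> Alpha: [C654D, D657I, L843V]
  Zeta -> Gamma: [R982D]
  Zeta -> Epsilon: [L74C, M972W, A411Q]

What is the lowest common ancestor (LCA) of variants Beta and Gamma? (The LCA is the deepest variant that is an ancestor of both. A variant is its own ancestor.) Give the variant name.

Path from root to Beta: Zeta -> Lambda -> Beta
  ancestors of Beta: {Zeta, Lambda, Beta}
Path from root to Gamma: Zeta -> Gamma
  ancestors of Gamma: {Zeta, Gamma}
Common ancestors: {Zeta}
Walk up from Gamma: Gamma (not in ancestors of Beta), Zeta (in ancestors of Beta)
Deepest common ancestor (LCA) = Zeta

Answer: Zeta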